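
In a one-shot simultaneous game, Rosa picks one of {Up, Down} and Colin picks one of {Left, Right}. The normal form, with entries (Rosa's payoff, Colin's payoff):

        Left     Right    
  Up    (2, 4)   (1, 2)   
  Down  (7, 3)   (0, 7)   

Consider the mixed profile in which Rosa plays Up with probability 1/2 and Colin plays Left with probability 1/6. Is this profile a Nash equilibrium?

No

Given Rosa's mix p = 1/2, Colin's payoff from Left is 7/2 but from Right is 9/2. Colin strictly prefers Right, so Colin would not mix.
So the proposed profile is not a Nash equilibrium.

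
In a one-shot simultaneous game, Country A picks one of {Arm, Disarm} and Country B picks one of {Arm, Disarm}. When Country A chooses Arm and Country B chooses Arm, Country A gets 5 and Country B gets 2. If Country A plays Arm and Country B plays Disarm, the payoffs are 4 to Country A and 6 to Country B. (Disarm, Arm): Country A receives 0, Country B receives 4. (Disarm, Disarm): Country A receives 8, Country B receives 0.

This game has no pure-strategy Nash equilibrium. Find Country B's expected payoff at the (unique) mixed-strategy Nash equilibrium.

3

Country B's indifference between Arm and Disarm determines Country A's mixing probability p:
  Country B's expected payoff from Arm: p·2 + (1−p)·4 = -2p + 4
  Country B's expected payoff from Disarm: p·6 + (1−p)·0 = 6p
  -2p + 4 = 6p  ⇒  -8p = -4  ⇒  p = 1/2.
At equilibrium Country B is indifferent across columns, so Country B's payoff equals the payoff from Arm: (1/2)·2 + (1/2)·4 = 3.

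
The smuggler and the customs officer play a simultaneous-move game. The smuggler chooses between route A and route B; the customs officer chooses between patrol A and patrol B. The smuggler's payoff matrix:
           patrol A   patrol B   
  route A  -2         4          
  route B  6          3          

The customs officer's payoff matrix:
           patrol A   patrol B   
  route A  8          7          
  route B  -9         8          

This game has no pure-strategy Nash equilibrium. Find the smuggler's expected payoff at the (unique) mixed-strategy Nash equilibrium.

The smuggler's indifference between route A and route B determines the customs officer's mixing probability q:
  the smuggler's payoff to route A: q·(-2) + (1−q)·4 = -6q + 4
  the smuggler's payoff to route B: q·6 + (1−q)·3 = 3q + 3
  -6q + 4 = 3q + 3  ⇒  -9q = -1  ⇒  q = 1/9.
At equilibrium the smuggler is indifferent across rows, so the smuggler's payoff equals the payoff from route A: (1/9)·(-2) + (8/9)·4 = 10/3.

10/3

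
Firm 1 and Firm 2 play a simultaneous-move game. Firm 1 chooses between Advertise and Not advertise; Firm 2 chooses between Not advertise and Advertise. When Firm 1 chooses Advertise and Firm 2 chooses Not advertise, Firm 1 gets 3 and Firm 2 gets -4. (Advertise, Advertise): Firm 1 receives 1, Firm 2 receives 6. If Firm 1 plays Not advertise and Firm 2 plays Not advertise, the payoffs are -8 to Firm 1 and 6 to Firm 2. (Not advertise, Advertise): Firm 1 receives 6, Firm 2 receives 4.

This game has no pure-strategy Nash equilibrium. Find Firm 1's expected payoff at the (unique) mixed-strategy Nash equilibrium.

For Firm 1 to be willing to mix, Firm 1 must be indifferent between Advertise and Not advertise, which pins down Firm 2's mix.
  Firm 1's payoff from Advertise: q·3 + (1−q)·1 = 2q + 1
  Firm 1's payoff from Not advertise: q·(-8) + (1−q)·6 = -14q + 6
  2q + 1 = -14q + 6  ⇒  16q = 5  ⇒  q = 5/16.
At equilibrium Firm 1 is indifferent across rows, so Firm 1's payoff equals the payoff from Advertise: (5/16)·3 + (11/16)·1 = 13/8.

13/8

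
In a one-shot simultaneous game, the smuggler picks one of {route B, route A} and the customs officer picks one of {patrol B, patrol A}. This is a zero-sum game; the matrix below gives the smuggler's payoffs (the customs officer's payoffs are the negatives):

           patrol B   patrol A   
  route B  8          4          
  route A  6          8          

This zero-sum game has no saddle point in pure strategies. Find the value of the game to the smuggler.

The customs officer's mix must leave the smuggler indifferent between route B and route A.
  the smuggler's expected payoff from route B: q·8 + (1−q)·4 = 4q + 4
  the smuggler's expected payoff from route A: q·6 + (1−q)·8 = -2q + 8
  4q + 4 = -2q + 8  ⇒  6q = 4  ⇒  q = 2/3.
The value is the smuggler's expected payoff against this mix (using route B): (2/3)·8 + (1/3)·4 = 20/3.

v = 20/3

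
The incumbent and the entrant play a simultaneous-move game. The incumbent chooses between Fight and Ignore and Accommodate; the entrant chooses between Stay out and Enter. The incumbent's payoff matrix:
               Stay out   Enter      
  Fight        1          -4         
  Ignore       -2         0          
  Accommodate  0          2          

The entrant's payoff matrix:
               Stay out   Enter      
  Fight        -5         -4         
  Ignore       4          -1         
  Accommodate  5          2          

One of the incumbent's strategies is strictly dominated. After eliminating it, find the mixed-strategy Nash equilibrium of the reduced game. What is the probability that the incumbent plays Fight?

The incumbent's strategy Ignore is strictly dominated by Accommodate: 0 > -2 and 2 > 0. Eliminate Ignore.
In a mixed equilibrium the entrant is indifferent between Stay out and Enter; this condition fixes p.
  the entrant's expected payoff from Stay out: p·(-5) + (1−p)·5 = -10p + 5
  the entrant's expected payoff from Enter: p·(-4) + (1−p)·2 = -6p + 2
  -10p + 5 = -6p + 2  ⇒  -4p = -3  ⇒  p = 3/4.

p = 3/4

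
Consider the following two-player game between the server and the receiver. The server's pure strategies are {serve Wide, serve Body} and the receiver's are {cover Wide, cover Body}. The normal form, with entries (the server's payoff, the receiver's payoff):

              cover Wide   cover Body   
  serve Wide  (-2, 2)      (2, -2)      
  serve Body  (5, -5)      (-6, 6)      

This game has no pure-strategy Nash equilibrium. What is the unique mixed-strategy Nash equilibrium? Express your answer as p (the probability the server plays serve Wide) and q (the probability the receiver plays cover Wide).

p = 11/15, q = 8/15

For the receiver to be willing to mix, the receiver must be indifferent between cover Wide and cover Body, which pins down the server's mix.
  the receiver's payoff from cover Wide: p·2 + (1−p)·(-5) = 7p - 5
  the receiver's payoff from cover Body: p·(-2) + (1−p)·6 = -8p + 6
  7p - 5 = -8p + 6  ⇒  15p = 11  ⇒  p = 11/15.
The receiver's mix must leave the server indifferent between serve Wide and serve Body.
  the server's payoff from serve Wide: q·(-2) + (1−q)·2 = -4q + 2
  the server's payoff from serve Body: q·5 + (1−q)·(-6) = 11q - 6
  -4q + 2 = 11q - 6  ⇒  -15q = -8  ⇒  q = 8/15.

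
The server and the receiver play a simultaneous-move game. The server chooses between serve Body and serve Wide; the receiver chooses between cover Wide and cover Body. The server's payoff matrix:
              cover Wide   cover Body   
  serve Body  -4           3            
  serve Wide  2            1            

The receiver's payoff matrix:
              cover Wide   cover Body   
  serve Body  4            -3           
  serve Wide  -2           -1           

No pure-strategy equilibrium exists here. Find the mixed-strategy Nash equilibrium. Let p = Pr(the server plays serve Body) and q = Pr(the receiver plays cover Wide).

The server's mix must leave the receiver indifferent between cover Wide and cover Body.
  the receiver's payoff to cover Wide: p·4 + (1−p)·(-2) = 6p - 2
  the receiver's payoff to cover Body: p·(-3) + (1−p)·(-1) = -2p - 1
  6p - 2 = -2p - 1  ⇒  8p = 1  ⇒  p = 1/8.
For the server to be willing to mix, the server must be indifferent between serve Body and serve Wide, which pins down the receiver's mix.
  the server's expected payoff from serve Body: q·(-4) + (1−q)·3 = -7q + 3
  the server's expected payoff from serve Wide: q·2 + (1−q)·1 = q + 1
  -7q + 3 = q + 1  ⇒  -8q = -2  ⇒  q = 1/4.

p = 1/8, q = 1/4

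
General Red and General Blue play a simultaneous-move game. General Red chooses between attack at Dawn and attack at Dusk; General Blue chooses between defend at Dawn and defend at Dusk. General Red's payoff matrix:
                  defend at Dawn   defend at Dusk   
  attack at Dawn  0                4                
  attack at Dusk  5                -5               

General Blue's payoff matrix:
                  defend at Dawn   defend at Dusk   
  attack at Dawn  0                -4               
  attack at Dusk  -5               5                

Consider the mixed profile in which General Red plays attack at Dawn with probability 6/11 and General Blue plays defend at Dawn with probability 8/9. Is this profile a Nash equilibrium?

Given General Red's mix p = 6/11, General Blue's payoff from defend at Dawn is -25/11 but from defend at Dusk is 1/11. General Blue strictly prefers defend at Dusk, so General Blue would not mix.
So the proposed profile is not a Nash equilibrium.

No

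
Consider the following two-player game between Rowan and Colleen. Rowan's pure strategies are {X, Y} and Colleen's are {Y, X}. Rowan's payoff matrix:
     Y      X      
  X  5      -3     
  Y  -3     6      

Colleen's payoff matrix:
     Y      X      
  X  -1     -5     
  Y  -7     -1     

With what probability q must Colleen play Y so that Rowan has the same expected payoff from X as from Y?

Set Rowan's expected payoff from X equal to that from Y:
  Rowan's payoff to X: q·5 + (1−q)·(-3) = 8q - 3
  Rowan's payoff to Y: q·(-3) + (1−q)·6 = -9q + 6
  8q - 3 = -9q + 6  ⇒  17q = 9  ⇒  q = 9/17.

q = 9/17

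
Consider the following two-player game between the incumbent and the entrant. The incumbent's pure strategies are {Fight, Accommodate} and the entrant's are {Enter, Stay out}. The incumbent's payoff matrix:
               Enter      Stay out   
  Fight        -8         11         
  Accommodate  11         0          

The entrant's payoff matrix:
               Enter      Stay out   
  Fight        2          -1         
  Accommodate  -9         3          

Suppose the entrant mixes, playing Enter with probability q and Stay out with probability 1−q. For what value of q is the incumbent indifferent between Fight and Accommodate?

For the incumbent to be willing to mix, the incumbent must be indifferent between Fight and Accommodate, which pins down the entrant's mix.
  the incumbent's payoff to Fight: q·(-8) + (1−q)·11 = -19q + 11
  the incumbent's payoff to Accommodate: q·11 + (1−q)·0 = 11q
  -19q + 11 = 11q  ⇒  -30q = -11  ⇒  q = 11/30.

q = 11/30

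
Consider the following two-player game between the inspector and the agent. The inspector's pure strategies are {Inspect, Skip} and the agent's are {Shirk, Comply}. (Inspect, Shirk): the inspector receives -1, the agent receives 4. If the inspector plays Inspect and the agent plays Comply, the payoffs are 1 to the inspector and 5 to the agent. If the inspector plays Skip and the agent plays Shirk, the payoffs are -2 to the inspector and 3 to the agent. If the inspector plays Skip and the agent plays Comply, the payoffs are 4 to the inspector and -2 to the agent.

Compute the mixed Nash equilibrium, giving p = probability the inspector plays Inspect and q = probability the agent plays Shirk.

p = 5/6, q = 3/4

For the agent to be willing to mix, the agent must be indifferent between Shirk and Comply, which pins down the inspector's mix.
  the agent's payoff from Shirk: p·4 + (1−p)·3 = p + 3
  the agent's payoff from Comply: p·5 + (1−p)·(-2) = 7p - 2
  p + 3 = 7p - 2  ⇒  -6p = -5  ⇒  p = 5/6.
Set the inspector's expected payoff from Inspect equal to that from Skip:
  the inspector's payoff from Inspect: q·(-1) + (1−q)·1 = -2q + 1
  the inspector's payoff from Skip: q·(-2) + (1−q)·4 = -6q + 4
  -2q + 1 = -6q + 4  ⇒  4q = 3  ⇒  q = 3/4.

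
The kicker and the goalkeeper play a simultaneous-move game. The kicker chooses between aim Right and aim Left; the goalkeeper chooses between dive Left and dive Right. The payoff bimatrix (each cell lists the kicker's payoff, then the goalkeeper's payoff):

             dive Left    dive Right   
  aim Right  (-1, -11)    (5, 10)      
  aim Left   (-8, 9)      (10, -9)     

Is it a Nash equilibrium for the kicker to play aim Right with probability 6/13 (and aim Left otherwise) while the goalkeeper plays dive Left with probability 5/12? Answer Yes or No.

Check the goalkeeper's indifference given the kicker's mix p = 6/13:
  payoff from dive Left = -3/13; payoff from dive Right = -3/13 — equal.
Check the kicker's indifference given the goalkeeper's mix q = 5/12:
  payoff from aim Right = 5/2; payoff from aim Left = 5/2 — equal.
Both players are indifferent, so neither can profitably deviate.

Yes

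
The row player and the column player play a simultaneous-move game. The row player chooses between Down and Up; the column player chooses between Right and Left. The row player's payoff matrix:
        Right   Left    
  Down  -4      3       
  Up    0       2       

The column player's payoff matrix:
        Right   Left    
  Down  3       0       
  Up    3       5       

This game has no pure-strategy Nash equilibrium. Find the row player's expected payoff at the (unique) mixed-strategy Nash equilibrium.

8/5

In a mixed equilibrium the row player is indifferent between Down and Up; this condition fixes q.
  the row player's payoff from Down: q·(-4) + (1−q)·3 = -7q + 3
  the row player's payoff from Up: q·0 + (1−q)·2 = -2q + 2
  -7q + 3 = -2q + 2  ⇒  -5q = -1  ⇒  q = 1/5.
At equilibrium the row player is indifferent across rows, so the row player's payoff equals the payoff from Down: (1/5)·(-4) + (4/5)·3 = 8/5.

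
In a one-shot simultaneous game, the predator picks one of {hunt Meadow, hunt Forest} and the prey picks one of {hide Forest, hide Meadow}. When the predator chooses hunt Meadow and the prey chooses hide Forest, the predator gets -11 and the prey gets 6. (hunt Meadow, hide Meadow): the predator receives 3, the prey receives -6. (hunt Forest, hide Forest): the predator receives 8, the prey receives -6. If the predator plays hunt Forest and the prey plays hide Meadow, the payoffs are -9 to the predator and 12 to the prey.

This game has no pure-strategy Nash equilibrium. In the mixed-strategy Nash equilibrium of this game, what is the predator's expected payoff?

-75/31

The predator's indifference between hunt Meadow and hunt Forest determines the prey's mixing probability q:
  the predator's payoff from hunt Meadow: q·(-11) + (1−q)·3 = -14q + 3
  the predator's payoff from hunt Forest: q·8 + (1−q)·(-9) = 17q - 9
  -14q + 3 = 17q - 9  ⇒  -31q = -12  ⇒  q = 12/31.
At equilibrium the predator is indifferent across rows, so the predator's payoff equals the payoff from hunt Meadow: (12/31)·(-11) + (19/31)·3 = -75/31.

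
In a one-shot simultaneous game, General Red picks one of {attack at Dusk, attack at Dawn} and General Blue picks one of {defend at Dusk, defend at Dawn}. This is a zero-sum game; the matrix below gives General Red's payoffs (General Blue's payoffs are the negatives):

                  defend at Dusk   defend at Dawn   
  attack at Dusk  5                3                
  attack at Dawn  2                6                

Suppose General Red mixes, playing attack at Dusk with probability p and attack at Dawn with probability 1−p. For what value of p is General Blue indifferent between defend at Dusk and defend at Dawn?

In a mixed equilibrium General Blue is indifferent between defend at Dusk and defend at Dawn; this condition fixes p.
  General Blue's payoff from defend at Dusk: p·(-5) + (1−p)·(-2) = -3p - 2
  General Blue's payoff from defend at Dawn: p·(-3) + (1−p)·(-6) = 3p - 6
  -3p - 2 = 3p - 6  ⇒  -6p = -4  ⇒  p = 2/3.

p = 2/3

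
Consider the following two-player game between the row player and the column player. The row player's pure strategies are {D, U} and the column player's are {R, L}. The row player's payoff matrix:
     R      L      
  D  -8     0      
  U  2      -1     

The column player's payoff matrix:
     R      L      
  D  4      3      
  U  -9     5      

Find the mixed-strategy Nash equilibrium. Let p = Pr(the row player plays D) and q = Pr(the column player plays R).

Set the column player's expected payoff from R equal to that from L:
  the column player's payoff to R: p·4 + (1−p)·(-9) = 13p - 9
  the column player's payoff to L: p·3 + (1−p)·5 = -2p + 5
  13p - 9 = -2p + 5  ⇒  15p = 14  ⇒  p = 14/15.
Set the row player's expected payoff from D equal to that from U:
  the row player's expected payoff from D: q·(-8) + (1−q)·0 = -8q
  the row player's expected payoff from U: q·2 + (1−q)·(-1) = 3q - 1
  -8q = 3q - 1  ⇒  -11q = -1  ⇒  q = 1/11.

p = 14/15, q = 1/11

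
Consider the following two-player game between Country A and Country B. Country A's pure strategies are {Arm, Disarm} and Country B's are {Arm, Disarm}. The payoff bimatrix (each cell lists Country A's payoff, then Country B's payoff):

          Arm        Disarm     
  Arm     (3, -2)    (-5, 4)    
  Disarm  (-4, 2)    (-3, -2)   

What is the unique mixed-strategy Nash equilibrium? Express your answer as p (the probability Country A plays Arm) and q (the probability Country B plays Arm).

p = 2/5, q = 2/9

Country A's mix must leave Country B indifferent between Arm and Disarm.
  Country B's payoff to Arm: p·(-2) + (1−p)·2 = -4p + 2
  Country B's payoff to Disarm: p·4 + (1−p)·(-2) = 6p - 2
  -4p + 2 = 6p - 2  ⇒  -10p = -4  ⇒  p = 2/5.
Set Country A's expected payoff from Arm equal to that from Disarm:
  Country A's payoff to Arm: q·3 + (1−q)·(-5) = 8q - 5
  Country A's payoff to Disarm: q·(-4) + (1−q)·(-3) = -q - 3
  8q - 5 = -q - 3  ⇒  9q = 2  ⇒  q = 2/9.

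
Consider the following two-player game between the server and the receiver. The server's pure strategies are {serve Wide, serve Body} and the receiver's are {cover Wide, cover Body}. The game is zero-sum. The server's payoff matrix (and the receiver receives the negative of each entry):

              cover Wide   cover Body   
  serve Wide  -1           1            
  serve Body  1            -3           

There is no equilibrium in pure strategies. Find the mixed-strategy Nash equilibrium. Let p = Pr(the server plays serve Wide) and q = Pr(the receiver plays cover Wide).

The server's mix must leave the receiver indifferent between cover Wide and cover Body.
  the receiver's payoff from cover Wide: p·1 + (1−p)·(-1) = 2p - 1
  the receiver's payoff from cover Body: p·(-1) + (1−p)·3 = -4p + 3
  2p - 1 = -4p + 3  ⇒  6p = 4  ⇒  p = 2/3.
Set the server's expected payoff from serve Wide equal to that from serve Body:
  the server's expected payoff from serve Wide: q·(-1) + (1−q)·1 = -2q + 1
  the server's expected payoff from serve Body: q·1 + (1−q)·(-3) = 4q - 3
  -2q + 1 = 4q - 3  ⇒  -6q = -4  ⇒  q = 2/3.

p = 2/3, q = 2/3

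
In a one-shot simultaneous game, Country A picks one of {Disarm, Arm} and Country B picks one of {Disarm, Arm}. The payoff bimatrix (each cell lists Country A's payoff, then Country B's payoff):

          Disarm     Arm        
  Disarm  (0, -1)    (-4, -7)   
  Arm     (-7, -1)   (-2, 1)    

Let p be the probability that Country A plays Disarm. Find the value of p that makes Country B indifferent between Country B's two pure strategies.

For Country B to be willing to mix, Country B must be indifferent between Disarm and Arm, which pins down Country A's mix.
  Country B's expected payoff from Disarm: p·(-1) + (1−p)·(-1) = -1
  Country B's expected payoff from Arm: p·(-7) + (1−p)·1 = -8p + 1
  -1 = -8p + 1  ⇒  8p = 2  ⇒  p = 1/4.

p = 1/4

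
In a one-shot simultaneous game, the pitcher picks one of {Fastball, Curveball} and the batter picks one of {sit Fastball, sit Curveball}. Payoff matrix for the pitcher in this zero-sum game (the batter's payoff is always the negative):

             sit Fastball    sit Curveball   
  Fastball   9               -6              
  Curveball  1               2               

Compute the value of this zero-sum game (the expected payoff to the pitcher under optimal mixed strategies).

The pitcher's indifference between Fastball and Curveball determines the batter's mixing probability q:
  the pitcher's payoff to Fastball: q·9 + (1−q)·(-6) = 15q - 6
  the pitcher's payoff to Curveball: q·1 + (1−q)·2 = -q + 2
  15q - 6 = -q + 2  ⇒  16q = 8  ⇒  q = 1/2.
The value is the pitcher's expected payoff against this mix (using Fastball): (1/2)·9 + (1/2)·(-6) = 3/2.

v = 3/2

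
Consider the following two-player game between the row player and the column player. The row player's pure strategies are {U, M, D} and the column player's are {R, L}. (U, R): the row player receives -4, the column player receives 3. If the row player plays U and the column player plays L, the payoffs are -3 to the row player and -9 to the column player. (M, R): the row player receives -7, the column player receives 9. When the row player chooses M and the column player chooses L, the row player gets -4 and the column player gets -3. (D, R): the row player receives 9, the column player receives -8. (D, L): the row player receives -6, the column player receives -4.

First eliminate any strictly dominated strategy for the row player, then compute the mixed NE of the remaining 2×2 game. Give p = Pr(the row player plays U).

p = 1/4

The row player's strategy M is strictly dominated by U: -4 > -7 and -3 > -4. Eliminate M.
Set the column player's expected payoff from R equal to that from L:
  the column player's expected payoff from R: p·3 + (1−p)·(-8) = 11p - 8
  the column player's expected payoff from L: p·(-9) + (1−p)·(-4) = -5p - 4
  11p - 8 = -5p - 4  ⇒  16p = 4  ⇒  p = 1/4.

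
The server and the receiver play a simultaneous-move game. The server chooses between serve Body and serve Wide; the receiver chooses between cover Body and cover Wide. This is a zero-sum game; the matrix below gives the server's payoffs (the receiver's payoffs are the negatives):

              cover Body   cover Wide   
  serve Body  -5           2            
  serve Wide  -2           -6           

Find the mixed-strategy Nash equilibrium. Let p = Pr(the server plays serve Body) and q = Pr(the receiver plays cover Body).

The server's mix must leave the receiver indifferent between cover Body and cover Wide.
  the receiver's payoff from cover Body: p·5 + (1−p)·2 = 3p + 2
  the receiver's payoff from cover Wide: p·(-2) + (1−p)·6 = -8p + 6
  3p + 2 = -8p + 6  ⇒  11p = 4  ⇒  p = 4/11.
Set the server's expected payoff from serve Body equal to that from serve Wide:
  the server's expected payoff from serve Body: q·(-5) + (1−q)·2 = -7q + 2
  the server's expected payoff from serve Wide: q·(-2) + (1−q)·(-6) = 4q - 6
  -7q + 2 = 4q - 6  ⇒  -11q = -8  ⇒  q = 8/11.

p = 4/11, q = 8/11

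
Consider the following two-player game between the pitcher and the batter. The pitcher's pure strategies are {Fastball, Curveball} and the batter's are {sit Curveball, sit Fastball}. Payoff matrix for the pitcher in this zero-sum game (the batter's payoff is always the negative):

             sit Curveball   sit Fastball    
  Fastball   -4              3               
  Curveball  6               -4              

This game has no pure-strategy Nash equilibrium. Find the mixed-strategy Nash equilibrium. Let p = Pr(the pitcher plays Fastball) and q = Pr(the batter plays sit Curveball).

p = 10/17, q = 7/17

The pitcher's mix must leave the batter indifferent between sit Curveball and sit Fastball.
  the batter's expected payoff from sit Curveball: p·4 + (1−p)·(-6) = 10p - 6
  the batter's expected payoff from sit Fastball: p·(-3) + (1−p)·4 = -7p + 4
  10p - 6 = -7p + 4  ⇒  17p = 10  ⇒  p = 10/17.
The batter's mix must leave the pitcher indifferent between Fastball and Curveball.
  the pitcher's payoff to Fastball: q·(-4) + (1−q)·3 = -7q + 3
  the pitcher's payoff to Curveball: q·6 + (1−q)·(-4) = 10q - 4
  -7q + 3 = 10q - 4  ⇒  -17q = -7  ⇒  q = 7/17.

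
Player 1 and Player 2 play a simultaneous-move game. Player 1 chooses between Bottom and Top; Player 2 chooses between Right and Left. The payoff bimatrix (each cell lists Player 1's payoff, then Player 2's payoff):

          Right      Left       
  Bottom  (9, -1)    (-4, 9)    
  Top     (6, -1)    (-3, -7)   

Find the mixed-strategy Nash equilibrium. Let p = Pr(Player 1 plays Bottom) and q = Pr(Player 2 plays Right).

For Player 2 to be willing to mix, Player 2 must be indifferent between Right and Left, which pins down Player 1's mix.
  Player 2's payoff from Right: p·(-1) + (1−p)·(-1) = -1
  Player 2's payoff from Left: p·9 + (1−p)·(-7) = 16p - 7
  -1 = 16p - 7  ⇒  -16p = -6  ⇒  p = 3/8.
In a mixed equilibrium Player 1 is indifferent between Bottom and Top; this condition fixes q.
  Player 1's payoff to Bottom: q·9 + (1−q)·(-4) = 13q - 4
  Player 1's payoff to Top: q·6 + (1−q)·(-3) = 9q - 3
  13q - 4 = 9q - 3  ⇒  4q = 1  ⇒  q = 1/4.

p = 3/8, q = 1/4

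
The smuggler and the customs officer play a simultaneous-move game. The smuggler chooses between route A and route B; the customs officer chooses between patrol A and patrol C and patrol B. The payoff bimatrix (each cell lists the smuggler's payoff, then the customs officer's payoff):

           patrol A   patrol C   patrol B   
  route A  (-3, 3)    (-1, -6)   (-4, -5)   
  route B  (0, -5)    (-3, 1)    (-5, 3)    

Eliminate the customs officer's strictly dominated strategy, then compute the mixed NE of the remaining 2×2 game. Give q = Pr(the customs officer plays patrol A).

The customs officer's strategy patrol C is strictly dominated by patrol B: -5 > -6 and 3 > 1. Eliminate patrol C.
In a mixed equilibrium the smuggler is indifferent between route A and route B; this condition fixes q.
  the smuggler's payoff to route A: q·(-3) + (1−q)·(-4) = q - 4
  the smuggler's payoff to route B: q·0 + (1−q)·(-5) = 5q - 5
  q - 4 = 5q - 5  ⇒  -4q = -1  ⇒  q = 1/4.

q = 1/4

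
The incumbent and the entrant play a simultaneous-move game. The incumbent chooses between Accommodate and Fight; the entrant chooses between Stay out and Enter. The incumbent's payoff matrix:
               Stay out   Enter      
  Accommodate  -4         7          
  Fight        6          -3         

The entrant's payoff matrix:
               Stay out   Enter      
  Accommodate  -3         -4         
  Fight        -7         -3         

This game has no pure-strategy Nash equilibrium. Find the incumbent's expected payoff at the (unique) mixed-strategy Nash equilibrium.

For the incumbent to be willing to mix, the incumbent must be indifferent between Accommodate and Fight, which pins down the entrant's mix.
  the incumbent's payoff from Accommodate: q·(-4) + (1−q)·7 = -11q + 7
  the incumbent's payoff from Fight: q·6 + (1−q)·(-3) = 9q - 3
  -11q + 7 = 9q - 3  ⇒  -20q = -10  ⇒  q = 1/2.
At equilibrium the incumbent is indifferent across rows, so the incumbent's payoff equals the payoff from Accommodate: (1/2)·(-4) + (1/2)·7 = 3/2.

3/2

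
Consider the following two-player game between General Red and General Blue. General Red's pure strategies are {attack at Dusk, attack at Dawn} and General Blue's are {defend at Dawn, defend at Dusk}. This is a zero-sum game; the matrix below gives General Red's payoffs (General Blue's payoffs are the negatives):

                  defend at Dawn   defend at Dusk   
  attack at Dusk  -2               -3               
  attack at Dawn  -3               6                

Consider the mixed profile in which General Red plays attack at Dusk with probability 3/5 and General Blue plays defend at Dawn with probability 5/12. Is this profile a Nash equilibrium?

No

Given General Red's mix p = 3/5, General Blue's payoff from defend at Dawn is 12/5 but from defend at Dusk is -3/5. General Blue strictly prefers defend at Dawn, so General Blue would not mix.
So the proposed profile is not a Nash equilibrium.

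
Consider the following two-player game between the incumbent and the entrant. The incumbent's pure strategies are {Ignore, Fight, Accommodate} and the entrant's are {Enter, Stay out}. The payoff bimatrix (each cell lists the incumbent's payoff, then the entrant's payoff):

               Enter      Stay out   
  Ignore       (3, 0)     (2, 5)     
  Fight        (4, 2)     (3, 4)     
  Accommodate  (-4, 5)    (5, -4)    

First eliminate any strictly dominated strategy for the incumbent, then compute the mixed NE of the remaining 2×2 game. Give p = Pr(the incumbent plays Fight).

The incumbent's strategy Ignore is strictly dominated by Fight: 4 > 3 and 3 > 2. Eliminate Ignore.
The entrant's indifference between Enter and Stay out determines the incumbent's mixing probability p:
  the entrant's expected payoff from Enter: p·2 + (1−p)·5 = -3p + 5
  the entrant's expected payoff from Stay out: p·4 + (1−p)·(-4) = 8p - 4
  -3p + 5 = 8p - 4  ⇒  -11p = -9  ⇒  p = 9/11.

p = 9/11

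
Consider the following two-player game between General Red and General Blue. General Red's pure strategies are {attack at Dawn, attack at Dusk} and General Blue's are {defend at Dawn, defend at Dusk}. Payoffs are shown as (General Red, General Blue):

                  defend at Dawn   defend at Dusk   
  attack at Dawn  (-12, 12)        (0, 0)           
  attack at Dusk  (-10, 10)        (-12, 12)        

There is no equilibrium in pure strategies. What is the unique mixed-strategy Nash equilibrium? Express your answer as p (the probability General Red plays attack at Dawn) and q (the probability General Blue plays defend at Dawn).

In a mixed equilibrium General Blue is indifferent between defend at Dawn and defend at Dusk; this condition fixes p.
  General Blue's expected payoff from defend at Dawn: p·12 + (1−p)·10 = 2p + 10
  General Blue's expected payoff from defend at Dusk: p·0 + (1−p)·12 = -12p + 12
  2p + 10 = -12p + 12  ⇒  14p = 2  ⇒  p = 1/7.
For General Red to be willing to mix, General Red must be indifferent between attack at Dawn and attack at Dusk, which pins down General Blue's mix.
  General Red's payoff from attack at Dawn: q·(-12) + (1−q)·0 = -12q
  General Red's payoff from attack at Dusk: q·(-10) + (1−q)·(-12) = 2q - 12
  -12q = 2q - 12  ⇒  -14q = -12  ⇒  q = 6/7.

p = 1/7, q = 6/7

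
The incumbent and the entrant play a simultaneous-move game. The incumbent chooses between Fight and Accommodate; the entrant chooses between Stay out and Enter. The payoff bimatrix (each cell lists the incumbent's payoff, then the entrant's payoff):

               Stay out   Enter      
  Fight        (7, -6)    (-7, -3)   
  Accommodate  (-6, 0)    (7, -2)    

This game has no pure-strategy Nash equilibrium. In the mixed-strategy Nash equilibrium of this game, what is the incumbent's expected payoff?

Set the incumbent's expected payoff from Fight equal to that from Accommodate:
  the incumbent's payoff to Fight: q·7 + (1−q)·(-7) = 14q - 7
  the incumbent's payoff to Accommodate: q·(-6) + (1−q)·7 = -13q + 7
  14q - 7 = -13q + 7  ⇒  27q = 14  ⇒  q = 14/27.
At equilibrium the incumbent is indifferent across rows, so the incumbent's payoff equals the payoff from Fight: (14/27)·7 + (13/27)·(-7) = 7/27.

7/27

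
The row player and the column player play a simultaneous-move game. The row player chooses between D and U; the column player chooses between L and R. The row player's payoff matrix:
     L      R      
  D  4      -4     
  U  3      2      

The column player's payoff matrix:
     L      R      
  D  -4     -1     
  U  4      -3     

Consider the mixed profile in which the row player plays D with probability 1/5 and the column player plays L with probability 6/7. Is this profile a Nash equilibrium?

Given the row player's mix p = 1/5, the column player's payoff from L is 12/5 but from R is -13/5. The column player strictly prefers L, so the column player would not mix.
So the proposed profile is not a Nash equilibrium.

No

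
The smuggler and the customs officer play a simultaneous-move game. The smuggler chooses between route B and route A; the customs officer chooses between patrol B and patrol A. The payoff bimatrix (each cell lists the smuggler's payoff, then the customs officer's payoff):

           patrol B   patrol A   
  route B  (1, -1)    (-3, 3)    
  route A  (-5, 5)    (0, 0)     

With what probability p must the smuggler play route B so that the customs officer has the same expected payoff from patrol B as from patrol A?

The smuggler's mix must leave the customs officer indifferent between patrol B and patrol A.
  the customs officer's expected payoff from patrol B: p·(-1) + (1−p)·5 = -6p + 5
  the customs officer's expected payoff from patrol A: p·3 + (1−p)·0 = 3p
  -6p + 5 = 3p  ⇒  -9p = -5  ⇒  p = 5/9.

p = 5/9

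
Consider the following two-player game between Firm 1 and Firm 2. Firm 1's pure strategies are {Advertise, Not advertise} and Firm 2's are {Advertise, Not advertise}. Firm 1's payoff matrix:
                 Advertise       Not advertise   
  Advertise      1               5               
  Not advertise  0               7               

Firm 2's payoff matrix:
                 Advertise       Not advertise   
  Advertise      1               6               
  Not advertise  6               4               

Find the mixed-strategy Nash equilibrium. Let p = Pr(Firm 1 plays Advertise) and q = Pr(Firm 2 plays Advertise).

p = 2/7, q = 2/3

For Firm 2 to be willing to mix, Firm 2 must be indifferent between Advertise and Not advertise, which pins down Firm 1's mix.
  Firm 2's payoff to Advertise: p·1 + (1−p)·6 = -5p + 6
  Firm 2's payoff to Not advertise: p·6 + (1−p)·4 = 2p + 4
  -5p + 6 = 2p + 4  ⇒  -7p = -2  ⇒  p = 2/7.
Set Firm 1's expected payoff from Advertise equal to that from Not advertise:
  Firm 1's payoff to Advertise: q·1 + (1−q)·5 = -4q + 5
  Firm 1's payoff to Not advertise: q·0 + (1−q)·7 = -7q + 7
  -4q + 5 = -7q + 7  ⇒  3q = 2  ⇒  q = 2/3.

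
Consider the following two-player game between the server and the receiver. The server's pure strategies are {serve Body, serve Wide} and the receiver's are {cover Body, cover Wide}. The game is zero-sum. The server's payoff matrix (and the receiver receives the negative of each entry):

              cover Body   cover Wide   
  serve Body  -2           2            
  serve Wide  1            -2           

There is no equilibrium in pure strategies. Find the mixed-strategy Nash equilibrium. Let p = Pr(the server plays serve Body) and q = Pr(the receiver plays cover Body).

Set the receiver's expected payoff from cover Body equal to that from cover Wide:
  the receiver's expected payoff from cover Body: p·2 + (1−p)·(-1) = 3p - 1
  the receiver's expected payoff from cover Wide: p·(-2) + (1−p)·2 = -4p + 2
  3p - 1 = -4p + 2  ⇒  7p = 3  ⇒  p = 3/7.
For the server to be willing to mix, the server must be indifferent between serve Body and serve Wide, which pins down the receiver's mix.
  the server's payoff from serve Body: q·(-2) + (1−q)·2 = -4q + 2
  the server's payoff from serve Wide: q·1 + (1−q)·(-2) = 3q - 2
  -4q + 2 = 3q - 2  ⇒  -7q = -4  ⇒  q = 4/7.

p = 3/7, q = 4/7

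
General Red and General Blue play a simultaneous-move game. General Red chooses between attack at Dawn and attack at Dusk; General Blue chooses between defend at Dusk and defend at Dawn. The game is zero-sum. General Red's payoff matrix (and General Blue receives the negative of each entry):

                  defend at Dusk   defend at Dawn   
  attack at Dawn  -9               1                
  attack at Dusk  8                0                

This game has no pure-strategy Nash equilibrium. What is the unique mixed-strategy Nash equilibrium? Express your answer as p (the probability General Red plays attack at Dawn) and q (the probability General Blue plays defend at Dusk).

p = 4/9, q = 1/18

General Blue's indifference between defend at Dusk and defend at Dawn determines General Red's mixing probability p:
  General Blue's payoff to defend at Dusk: p·9 + (1−p)·(-8) = 17p - 8
  General Blue's payoff to defend at Dawn: p·(-1) + (1−p)·0 = -p
  17p - 8 = -p  ⇒  18p = 8  ⇒  p = 4/9.
For General Red to be willing to mix, General Red must be indifferent between attack at Dawn and attack at Dusk, which pins down General Blue's mix.
  General Red's expected payoff from attack at Dawn: q·(-9) + (1−q)·1 = -10q + 1
  General Red's expected payoff from attack at Dusk: q·8 + (1−q)·0 = 8q
  -10q + 1 = 8q  ⇒  -18q = -1  ⇒  q = 1/18.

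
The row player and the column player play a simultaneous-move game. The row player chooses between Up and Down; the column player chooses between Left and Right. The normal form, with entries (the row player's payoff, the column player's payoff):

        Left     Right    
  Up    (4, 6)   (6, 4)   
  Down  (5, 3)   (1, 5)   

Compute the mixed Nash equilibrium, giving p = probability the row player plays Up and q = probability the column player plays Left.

The row player's mix must leave the column player indifferent between Left and Right.
  the column player's expected payoff from Left: p·6 + (1−p)·3 = 3p + 3
  the column player's expected payoff from Right: p·4 + (1−p)·5 = -p + 5
  3p + 3 = -p + 5  ⇒  4p = 2  ⇒  p = 1/2.
The column player's mix must leave the row player indifferent between Up and Down.
  the row player's expected payoff from Up: q·4 + (1−q)·6 = -2q + 6
  the row player's expected payoff from Down: q·5 + (1−q)·1 = 4q + 1
  -2q + 6 = 4q + 1  ⇒  -6q = -5  ⇒  q = 5/6.

p = 1/2, q = 5/6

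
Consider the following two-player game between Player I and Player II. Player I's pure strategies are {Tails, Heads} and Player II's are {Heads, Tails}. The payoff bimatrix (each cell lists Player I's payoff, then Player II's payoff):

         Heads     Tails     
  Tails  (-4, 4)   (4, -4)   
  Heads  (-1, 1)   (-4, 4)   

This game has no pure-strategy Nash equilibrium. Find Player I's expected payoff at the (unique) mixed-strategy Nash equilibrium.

-20/11

For Player I to be willing to mix, Player I must be indifferent between Tails and Heads, which pins down Player II's mix.
  Player I's expected payoff from Tails: q·(-4) + (1−q)·4 = -8q + 4
  Player I's expected payoff from Heads: q·(-1) + (1−q)·(-4) = 3q - 4
  -8q + 4 = 3q - 4  ⇒  -11q = -8  ⇒  q = 8/11.
At equilibrium Player I is indifferent across rows, so Player I's payoff equals the payoff from Tails: (8/11)·(-4) + (3/11)·4 = -20/11.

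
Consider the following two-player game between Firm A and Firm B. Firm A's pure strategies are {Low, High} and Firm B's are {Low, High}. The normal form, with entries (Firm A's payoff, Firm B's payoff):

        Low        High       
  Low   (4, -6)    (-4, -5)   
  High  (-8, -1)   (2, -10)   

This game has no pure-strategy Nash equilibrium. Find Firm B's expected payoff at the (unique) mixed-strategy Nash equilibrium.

In a mixed equilibrium Firm B is indifferent between Low and High; this condition fixes p.
  Firm B's expected payoff from Low: p·(-6) + (1−p)·(-1) = -5p - 1
  Firm B's expected payoff from High: p·(-5) + (1−p)·(-10) = 5p - 10
  -5p - 1 = 5p - 10  ⇒  -10p = -9  ⇒  p = 9/10.
At equilibrium Firm B is indifferent across columns, so Firm B's payoff equals the payoff from Low: (9/10)·(-6) + (1/10)·(-1) = -11/2.

-11/2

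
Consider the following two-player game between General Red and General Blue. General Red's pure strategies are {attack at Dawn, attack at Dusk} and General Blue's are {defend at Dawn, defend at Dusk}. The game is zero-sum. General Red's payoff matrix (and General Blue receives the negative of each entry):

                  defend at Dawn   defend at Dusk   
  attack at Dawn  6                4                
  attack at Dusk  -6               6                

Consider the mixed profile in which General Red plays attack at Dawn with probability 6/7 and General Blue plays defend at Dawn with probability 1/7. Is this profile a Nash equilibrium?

Check General Blue's indifference given General Red's mix p = 6/7:
  payoff from defend at Dawn = -30/7; payoff from defend at Dusk = -30/7 — equal.
Check General Red's indifference given General Blue's mix q = 1/7:
  payoff from attack at Dawn = 30/7; payoff from attack at Dusk = 30/7 — equal.
Both players are indifferent, so neither can profitably deviate.

Yes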